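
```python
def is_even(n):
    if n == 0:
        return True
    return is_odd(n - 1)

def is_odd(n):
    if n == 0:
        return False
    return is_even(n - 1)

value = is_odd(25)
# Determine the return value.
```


is_odd(25)
= is_even(24)
= is_odd(23)
= is_even(22)
= is_odd(21)
= is_even(20)
= is_odd(19)
= is_even(18)
= is_odd(17)
= is_even(16)
= is_odd(15)
= is_even(14)
= is_odd(13)
= is_even(12)
= is_odd(11)
= is_even(10)
= is_odd(9)
= is_even(8)
= is_odd(7)
= is_even(6)
= is_odd(5)
= is_even(4)
= is_odd(3)
= is_even(2)
= is_odd(1)
= is_even(0)
n == 0: return True
= True


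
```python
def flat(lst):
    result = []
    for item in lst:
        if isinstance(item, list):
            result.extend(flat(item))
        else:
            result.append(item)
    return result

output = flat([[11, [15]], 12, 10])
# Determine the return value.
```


flat([[11, [15]], 12, 10])
Processing each element:
  [11, [15]] is a list -> flat recursively -> [11, 15]
  12 is not a list -> append 12
  10 is not a list -> append 10
= [11, 15, 12, 10]


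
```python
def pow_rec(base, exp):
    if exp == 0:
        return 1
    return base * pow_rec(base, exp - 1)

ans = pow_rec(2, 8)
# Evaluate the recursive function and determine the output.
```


pow_rec(2, 8)
= 2 * pow_rec(2, 7)
= 2 * 2 * pow_rec(2, 6)
= 2 * 2 * 2 * pow_rec(2, 5)
= 2 * 2 * 2 * 2 * pow_rec(2, 4)
= 2 * 2 * 2 * 2 * 2 * pow_rec(2, 3)
= 2 * 2 * 2 * 2 * 2 * 2 * pow_rec(2, 2)
= 2 * 2 * 2 * 2 * 2 * 2 * 2 * pow_rec(2, 1)
= 2 * 2 * 2 * 2 * 2 * 2 * 2 * 2 * pow_rec(2, 0)
= 2 * 2 * 2 * 2 * 2 * 2 * 2 * 2 * 1
= 256


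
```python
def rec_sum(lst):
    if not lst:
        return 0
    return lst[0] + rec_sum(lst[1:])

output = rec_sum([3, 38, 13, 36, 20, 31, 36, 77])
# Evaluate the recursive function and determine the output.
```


rec_sum([3, 38, 13, 36, 20, 31, 36, 77])
= 3 + rec_sum([38, 13, 36, 20, 31, 36, 77])
= 3 + 38 + rec_sum([13, 36, 20, 31, 36, 77])
= 3 + 38 + 13 + rec_sum([36, 20, 31, 36, 77])
= 3 + 38 + 13 + 36 + rec_sum([20, 31, 36, 77])
= 3 + 38 + 13 + 36 + 20 + rec_sum([31, 36, 77])
= 3 + 38 + 13 + 36 + 20 + 31 + rec_sum([36, 77])
= 3 + 38 + 13 + 36 + 20 + 31 + 36 + rec_sum([77])
= 3 + 38 + 13 + 36 + 20 + 31 + 36 + 77 + rec_sum([])
= 3 + 38 + 13 + 36 + 20 + 31 + 36 + 77 + 0
= 254


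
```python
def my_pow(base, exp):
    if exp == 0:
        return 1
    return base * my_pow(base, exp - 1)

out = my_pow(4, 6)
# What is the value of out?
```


my_pow(4, 6)
= 4 * my_pow(4, 5)
= 4 * 4 * my_pow(4, 4)
= 4 * 4 * 4 * my_pow(4, 3)
= 4 * 4 * 4 * 4 * my_pow(4, 2)
= 4 * 4 * 4 * 4 * 4 * my_pow(4, 1)
= 4 * 4 * 4 * 4 * 4 * 4 * my_pow(4, 0)
= 4 * 4 * 4 * 4 * 4 * 4 * 1
= 4096


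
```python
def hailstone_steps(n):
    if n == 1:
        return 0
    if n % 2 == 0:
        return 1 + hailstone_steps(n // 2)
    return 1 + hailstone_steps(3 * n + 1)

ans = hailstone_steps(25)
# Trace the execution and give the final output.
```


hailstone_steps(25)
25 is odd -> 3*25+1 = 76 -> hailstone_steps(76)
76 is even -> hailstone_steps(38)
38 is even -> hailstone_steps(19)
19 is odd -> 3*19+1 = 58 -> hailstone_steps(58)
58 is even -> hailstone_steps(29)
29 is odd -> 3*29+1 = 88 -> hailstone_steps(88)
88 is even -> hailstone_steps(44)
44 is even -> hailstone_steps(22)
22 is even -> hailstone_steps(11)
11 is odd -> 3*11+1 = 34 -> hailstone_steps(34)
34 is even -> hailstone_steps(17)
17 is odd -> 3*17+1 = 52 -> hailstone_steps(52)
52 is even -> hailstone_steps(26)
26 is even -> hailstone_steps(13)
13 is odd -> 3*13+1 = 40 -> hailstone_steps(40)
40 is even -> hailstone_steps(20)
20 is even -> hailstone_steps(10)
10 is even -> hailstone_steps(5)
5 is odd -> 3*5+1 = 16 -> hailstone_steps(16)
16 is even -> hailstone_steps(8)
8 is even -> hailstone_steps(4)
4 is even -> hailstone_steps(2)
2 is even -> hailstone_steps(1)
Reached 1 after 23 steps
= 23


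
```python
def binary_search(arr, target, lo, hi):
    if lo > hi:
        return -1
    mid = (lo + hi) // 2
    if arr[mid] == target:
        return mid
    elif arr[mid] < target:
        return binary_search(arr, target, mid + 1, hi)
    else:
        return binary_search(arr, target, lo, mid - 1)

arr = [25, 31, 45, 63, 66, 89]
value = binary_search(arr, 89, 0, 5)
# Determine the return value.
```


binary_search(arr, 89, 0, 5)
lo=0, hi=5, mid=2, arr[mid]=45
45 < 89, search right half
lo=3, hi=5, mid=4, arr[mid]=66
66 < 89, search right half
lo=5, hi=5, mid=5, arr[mid]=89
arr[5] == 89, found at index 5
= 5


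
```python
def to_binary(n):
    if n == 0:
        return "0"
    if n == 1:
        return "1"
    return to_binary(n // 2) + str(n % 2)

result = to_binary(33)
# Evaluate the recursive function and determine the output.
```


to_binary(33)
= to_binary(16) + "1"
= to_binary(8) + "0" + "1"
= to_binary(4) + "0" + "0" + "1"
= to_binary(2) + "0" + "0" + "0" + "1"
= to_binary(1) + "0" + "0" + "0" + "0" + "1"
= "1" + "0" + "0" + "0" + "0" + "1"
= "100001"


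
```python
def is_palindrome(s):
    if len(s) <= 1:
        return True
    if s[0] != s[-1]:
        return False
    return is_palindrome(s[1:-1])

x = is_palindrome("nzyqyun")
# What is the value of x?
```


is_palindrome("nzyqyun")
"nzyqyun": s[0]='n' == s[-1]='n' -> is_palindrome("zyqyu")
"zyqyu": s[0]='z' != s[-1]='u' -> False
= False


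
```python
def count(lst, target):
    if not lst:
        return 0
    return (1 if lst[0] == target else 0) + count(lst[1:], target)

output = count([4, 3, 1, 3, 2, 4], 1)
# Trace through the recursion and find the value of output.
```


count([4, 3, 1, 3, 2, 4], 1)
lst[0]=4 != 1: 0 + count([3, 1, 3, 2, 4], 1)
lst[0]=3 != 1: 0 + count([1, 3, 2, 4], 1)
lst[0]=1 == 1: 1 + count([3, 2, 4], 1)
lst[0]=3 != 1: 0 + count([2, 4], 1)
lst[0]=2 != 1: 0 + count([4], 1)
lst[0]=4 != 1: 0 + count([], 1)
= 1


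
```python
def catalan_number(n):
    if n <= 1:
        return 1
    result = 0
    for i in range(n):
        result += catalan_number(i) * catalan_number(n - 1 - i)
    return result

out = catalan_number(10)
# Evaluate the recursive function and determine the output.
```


catalan_number(10)
= sum of catalan_number(i) * catalan_number(10-1-i) for i in 0..9
First compute sub-values bottom-up:
  catalan_number(0) = 1, catalan_number(1) = 1
  catalan_number(2) = 1*1 + 1*1 = 2
  catalan_number(3) = 1*2 + 1*1 + 2*1 = 5
  catalan_number(4) = 1*5 + 1*2 + 2*1 + 5*1 = 14
  catalan_number(5) = 1*14 + 1*5 + 2*2 + 5*1 + 14*1 = 42
  catalan_number(6) = 1*42 + 1*14 + 2*5 + 5*2 + 14*1 + 42*1 = 132
  catalan_number(7) = 1*132 + 1*42 + 2*14 + 5*5 + 14*2 + 42*1 + 132*1 = 429
  catalan_number(8) = 1*429 + 1*132 + 2*42 + 5*14 + 14*5 + 42*2 + 132*1 + 429*1 = 1430
  catalan_number(9) = 1*1430 + 1*429 + 2*132 + 5*42 + 14*14 + 42*5 + 132*2 + 429*1 + 1430*1 = 4862
Now catalan_number(10):
  catalan_number(0)*catalan_number(9) = 1*4862 = 4862
  catalan_number(1)*catalan_number(8) = 1*1430 = 1430
  catalan_number(2)*catalan_number(7) = 2*429 = 858
  catalan_number(3)*catalan_number(6) = 5*132 = 660
  catalan_number(4)*catalan_number(5) = 14*42 = 588
  catalan_number(5)*catalan_number(4) = 42*14 = 588
  catalan_number(6)*catalan_number(3) = 132*5 = 660
  catalan_number(7)*catalan_number(2) = 429*2 = 858
  catalan_number(8)*catalan_number(1) = 1430*1 = 1430
  catalan_number(9)*catalan_number(0) = 4862*1 = 4862
= 4862 + 1430 + 858 + 660 + 588 + 588 + 660 + 858 + 1430 + 4862
= 16796


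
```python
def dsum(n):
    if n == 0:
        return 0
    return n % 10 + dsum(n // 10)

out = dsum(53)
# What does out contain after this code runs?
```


dsum(53)
= 3 + dsum(5)
= 3 + 5 + dsum(0)
= 3 + 5 + 0
= 8


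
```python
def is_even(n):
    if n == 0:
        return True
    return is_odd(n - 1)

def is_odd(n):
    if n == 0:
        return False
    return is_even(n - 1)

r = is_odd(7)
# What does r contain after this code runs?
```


is_odd(7)
= is_even(6)
= is_odd(5)
= is_even(4)
= is_odd(3)
= is_even(2)
= is_odd(1)
= is_even(0)
n == 0: return True
= True


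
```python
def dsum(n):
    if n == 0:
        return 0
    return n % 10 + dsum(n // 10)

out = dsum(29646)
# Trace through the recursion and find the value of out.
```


dsum(29646)
= 6 + dsum(2964)
= 6 + 4 + dsum(296)
= 6 + 4 + 6 + dsum(29)
= 6 + 4 + 6 + 9 + dsum(2)
= 6 + 4 + 6 + 9 + 2 + dsum(0)
= 6 + 4 + 6 + 9 + 2 + 0
= 27


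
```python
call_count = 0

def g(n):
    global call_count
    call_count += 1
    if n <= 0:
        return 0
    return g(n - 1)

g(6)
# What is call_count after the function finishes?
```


g(6) calls g(5) calls ... calls g(0)
Total calls: 6 + 1 (for base case) = 7


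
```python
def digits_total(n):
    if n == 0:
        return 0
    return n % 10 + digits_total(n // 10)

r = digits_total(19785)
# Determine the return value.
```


digits_total(19785)
= 5 + digits_total(1978)
= 5 + 8 + digits_total(197)
= 5 + 8 + 7 + digits_total(19)
= 5 + 8 + 7 + 9 + digits_total(1)
= 5 + 8 + 7 + 9 + 1 + digits_total(0)
= 5 + 8 + 7 + 9 + 1 + 0
= 30


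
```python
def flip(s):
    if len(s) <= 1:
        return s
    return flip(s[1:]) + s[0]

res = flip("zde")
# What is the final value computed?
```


flip("zde")
= flip("de") + "z"
= flip("e") + "d" + "z"
= "e" + "d" + "z"
= "edz"


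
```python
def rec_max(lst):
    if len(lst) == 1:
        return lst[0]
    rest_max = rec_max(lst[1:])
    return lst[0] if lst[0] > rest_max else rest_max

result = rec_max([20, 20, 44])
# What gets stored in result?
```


rec_max([20, 20, 44])
= compare 20 with rec_max([20, 44])
= compare 20 with rec_max([44])
Base: rec_max([44]) = 44
compare 20 with 44: max = 44
compare 20 with 44: max = 44
= 44


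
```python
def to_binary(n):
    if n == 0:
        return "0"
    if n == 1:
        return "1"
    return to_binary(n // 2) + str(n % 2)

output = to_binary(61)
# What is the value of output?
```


to_binary(61)
= to_binary(30) + "1"
= to_binary(15) + "0" + "1"
= to_binary(7) + "1" + "0" + "1"
= to_binary(3) + "1" + "1" + "0" + "1"
= to_binary(1) + "1" + "1" + "1" + "0" + "1"
= "1" + "1" + "1" + "1" + "0" + "1"
= "111101"


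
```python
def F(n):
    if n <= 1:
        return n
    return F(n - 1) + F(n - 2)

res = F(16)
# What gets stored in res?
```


F(16)
= F(15) + F(14)
= (F(14) + F(13)) + F(14)
Computing bottom-up: F(0)=0, F(1)=1, F(2)=1, F(3)=2, F(4)=3, F(5)=5, F(6)=8, F(7)=13, F(8)=21, F(9)=34, F(10)=55, F(11)=89, F(12)=144, F(13)=233, F(14)=377, F(15)=610, F(16)=987
= 987


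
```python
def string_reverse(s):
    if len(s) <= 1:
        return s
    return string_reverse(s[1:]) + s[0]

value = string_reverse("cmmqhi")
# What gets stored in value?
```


string_reverse("cmmqhi")
= string_reverse("mmqhi") + "c"
= string_reverse("mqhi") + "m" + "c"
= string_reverse("qhi") + "m" + "m" + "c"
= string_reverse("hi") + "q" + "m" + "m" + "c"
= string_reverse("i") + "h" + "q" + "m" + "m" + "c"
= "i" + "h" + "q" + "m" + "m" + "c"
= "ihqmmc"


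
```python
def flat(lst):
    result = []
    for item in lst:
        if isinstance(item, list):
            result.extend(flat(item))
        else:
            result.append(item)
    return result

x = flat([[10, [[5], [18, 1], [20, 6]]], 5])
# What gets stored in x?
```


flat([[10, [[5], [18, 1], [20, 6]]], 5])
Processing each element:
  [10, [[5], [18, 1], [20, 6]]] is a list -> flat recursively -> [10, 5, 18, 1, 20, 6]
  5 is not a list -> append 5
= [10, 5, 18, 1, 20, 6, 5]


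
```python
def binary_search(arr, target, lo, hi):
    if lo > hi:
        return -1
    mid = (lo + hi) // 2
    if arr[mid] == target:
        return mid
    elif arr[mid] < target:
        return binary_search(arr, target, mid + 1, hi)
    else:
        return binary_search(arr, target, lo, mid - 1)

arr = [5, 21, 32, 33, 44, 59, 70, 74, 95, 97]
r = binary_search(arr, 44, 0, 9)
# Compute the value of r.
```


binary_search(arr, 44, 0, 9)
lo=0, hi=9, mid=4, arr[mid]=44
arr[4] == 44, found at index 4
= 4


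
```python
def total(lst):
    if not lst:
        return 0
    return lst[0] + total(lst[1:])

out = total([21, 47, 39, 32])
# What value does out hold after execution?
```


total([21, 47, 39, 32])
= 21 + total([47, 39, 32])
= 21 + 47 + total([39, 32])
= 21 + 47 + 39 + total([32])
= 21 + 47 + 39 + 32 + total([])
= 21 + 47 + 39 + 32 + 0
= 139


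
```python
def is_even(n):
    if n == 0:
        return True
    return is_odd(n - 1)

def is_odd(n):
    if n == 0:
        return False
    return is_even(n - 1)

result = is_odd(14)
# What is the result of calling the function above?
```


is_odd(14)
= is_even(13)
= is_odd(12)
= is_even(11)
= is_odd(10)
= is_even(9)
= is_odd(8)
= is_even(7)
= is_odd(6)
= is_even(5)
= is_odd(4)
= is_even(3)
= is_odd(2)
= is_even(1)
= is_odd(0)
n == 0: return False
= False


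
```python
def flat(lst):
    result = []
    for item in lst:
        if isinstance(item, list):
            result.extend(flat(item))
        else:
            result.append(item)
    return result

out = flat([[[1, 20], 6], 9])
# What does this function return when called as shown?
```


flat([[[1, 20], 6], 9])
Processing each element:
  [[1, 20], 6] is a list -> flat recursively -> [1, 20, 6]
  9 is not a list -> append 9
= [1, 20, 6, 9]


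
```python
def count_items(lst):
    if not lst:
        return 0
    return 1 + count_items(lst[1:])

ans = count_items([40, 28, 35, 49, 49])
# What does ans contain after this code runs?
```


count_items([40, 28, 35, 49, 49])
= 1 + count_items([28, 35, 49, 49])
= 1 + 1 + count_items([35, 49, 49])
= 1 + 1 + 1 + count_items([49, 49])
= 1 + 1 + 1 + 1 + count_items([49])
= 1 + 1 + 1 + 1 + 1 + count_items([])
= 1 + 1 + 1 + 1 + 1 + 0
= 5


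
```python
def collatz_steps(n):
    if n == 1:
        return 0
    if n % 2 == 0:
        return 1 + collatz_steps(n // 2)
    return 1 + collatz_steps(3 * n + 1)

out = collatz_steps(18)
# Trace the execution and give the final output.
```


collatz_steps(18)
18 is even -> collatz_steps(9)
9 is odd -> 3*9+1 = 28 -> collatz_steps(28)
28 is even -> collatz_steps(14)
14 is even -> collatz_steps(7)
7 is odd -> 3*7+1 = 22 -> collatz_steps(22)
22 is even -> collatz_steps(11)
11 is odd -> 3*11+1 = 34 -> collatz_steps(34)
34 is even -> collatz_steps(17)
17 is odd -> 3*17+1 = 52 -> collatz_steps(52)
52 is even -> collatz_steps(26)
26 is even -> collatz_steps(13)
13 is odd -> 3*13+1 = 40 -> collatz_steps(40)
40 is even -> collatz_steps(20)
20 is even -> collatz_steps(10)
10 is even -> collatz_steps(5)
5 is odd -> 3*5+1 = 16 -> collatz_steps(16)
16 is even -> collatz_steps(8)
8 is even -> collatz_steps(4)
4 is even -> collatz_steps(2)
2 is even -> collatz_steps(1)
Reached 1 after 20 steps
= 20


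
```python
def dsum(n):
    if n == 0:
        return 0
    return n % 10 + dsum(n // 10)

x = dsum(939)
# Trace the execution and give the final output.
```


dsum(939)
= 9 + dsum(93)
= 9 + 3 + dsum(9)
= 9 + 3 + 9 + dsum(0)
= 9 + 3 + 9 + 0
= 21


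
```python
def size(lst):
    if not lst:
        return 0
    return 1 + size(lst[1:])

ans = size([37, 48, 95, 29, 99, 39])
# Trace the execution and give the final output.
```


size([37, 48, 95, 29, 99, 39])
= 1 + size([48, 95, 29, 99, 39])
= 1 + 1 + size([95, 29, 99, 39])
= 1 + 1 + 1 + size([29, 99, 39])
= 1 + 1 + 1 + 1 + size([99, 39])
= 1 + 1 + 1 + 1 + 1 + size([39])
= 1 + 1 + 1 + 1 + 1 + 1 + size([])
= 1 + 1 + 1 + 1 + 1 + 1 + 0
= 6


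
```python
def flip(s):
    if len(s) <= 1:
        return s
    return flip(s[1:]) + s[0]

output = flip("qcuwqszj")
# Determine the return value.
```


flip("qcuwqszj")
= flip("cuwqszj") + "q"
= flip("uwqszj") + "c" + "q"
= flip("wqszj") + "u" + "c" + "q"
= flip("qszj") + "w" + "u" + "c" + "q"
= flip("szj") + "q" + "w" + "u" + "c" + "q"
= flip("zj") + "s" + "q" + "w" + "u" + "c" + "q"
= flip("j") + "z" + "s" + "q" + "w" + "u" + "c" + "q"
= "j" + "z" + "s" + "q" + "w" + "u" + "c" + "q"
= "jzsqwucq"


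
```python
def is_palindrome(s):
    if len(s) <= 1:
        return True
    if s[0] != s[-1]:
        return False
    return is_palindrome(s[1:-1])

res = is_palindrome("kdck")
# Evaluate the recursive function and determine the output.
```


is_palindrome("kdck")
"kdck": s[0]='k' == s[-1]='k' -> is_palindrome("dc")
"dc": s[0]='d' != s[-1]='c' -> False
= False


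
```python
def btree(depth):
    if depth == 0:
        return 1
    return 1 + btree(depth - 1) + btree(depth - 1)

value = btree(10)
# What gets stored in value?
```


btree(10)
= 1 + btree(9) + btree(9)
= 1 + 2 * btree(9)
btree(k) = 2^(k+1) - 1
btree(0) = 1
btree(1) = 3
btree(2) = 7
btree(3) = 15
btree(4) = 31
btree(10) = 2^11 - 1 = 2047


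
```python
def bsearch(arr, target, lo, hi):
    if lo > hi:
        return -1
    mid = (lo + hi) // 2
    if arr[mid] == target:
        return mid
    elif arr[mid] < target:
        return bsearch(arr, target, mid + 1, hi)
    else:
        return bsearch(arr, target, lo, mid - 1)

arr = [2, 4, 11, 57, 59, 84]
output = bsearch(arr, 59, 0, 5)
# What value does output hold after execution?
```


bsearch(arr, 59, 0, 5)
lo=0, hi=5, mid=2, arr[mid]=11
11 < 59, search right half
lo=3, hi=5, mid=4, arr[mid]=59
arr[4] == 59, found at index 4
= 4


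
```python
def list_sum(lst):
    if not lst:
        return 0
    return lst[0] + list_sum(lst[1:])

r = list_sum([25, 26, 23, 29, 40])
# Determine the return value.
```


list_sum([25, 26, 23, 29, 40])
= 25 + list_sum([26, 23, 29, 40])
= 25 + 26 + list_sum([23, 29, 40])
= 25 + 26 + 23 + list_sum([29, 40])
= 25 + 26 + 23 + 29 + list_sum([40])
= 25 + 26 + 23 + 29 + 40 + list_sum([])
= 25 + 26 + 23 + 29 + 40 + 0
= 143


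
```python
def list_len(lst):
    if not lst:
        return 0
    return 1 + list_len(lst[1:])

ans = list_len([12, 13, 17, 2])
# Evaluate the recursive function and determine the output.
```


list_len([12, 13, 17, 2])
= 1 + list_len([13, 17, 2])
= 1 + 1 + list_len([17, 2])
= 1 + 1 + 1 + list_len([2])
= 1 + 1 + 1 + 1 + list_len([])
= 1 + 1 + 1 + 1 + 0
= 4


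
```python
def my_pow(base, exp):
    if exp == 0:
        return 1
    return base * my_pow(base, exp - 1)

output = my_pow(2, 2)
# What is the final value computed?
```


my_pow(2, 2)
= 2 * my_pow(2, 1)
= 2 * 2 * my_pow(2, 0)
= 2 * 2 * 1
= 4


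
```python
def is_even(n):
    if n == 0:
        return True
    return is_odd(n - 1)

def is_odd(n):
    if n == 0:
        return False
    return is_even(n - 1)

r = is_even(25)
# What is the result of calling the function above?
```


is_even(25)
= is_odd(24)
= is_even(23)
= is_odd(22)
= is_even(21)
= is_odd(20)
= is_even(19)
= is_odd(18)
= is_even(17)
= is_odd(16)
= is_even(15)
= is_odd(14)
= is_even(13)
= is_odd(12)
= is_even(11)
= is_odd(10)
= is_even(9)
= is_odd(8)
= is_even(7)
= is_odd(6)
= is_even(5)
= is_odd(4)
= is_even(3)
= is_odd(2)
= is_even(1)
= is_odd(0)
n == 0: return False
= False


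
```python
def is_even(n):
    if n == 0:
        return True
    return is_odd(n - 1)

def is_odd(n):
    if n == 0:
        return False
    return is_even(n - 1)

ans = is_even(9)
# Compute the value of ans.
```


is_even(9)
= is_odd(8)
= is_even(7)
= is_odd(6)
= is_even(5)
= is_odd(4)
= is_even(3)
= is_odd(2)
= is_even(1)
= is_odd(0)
n == 0: return False
= False


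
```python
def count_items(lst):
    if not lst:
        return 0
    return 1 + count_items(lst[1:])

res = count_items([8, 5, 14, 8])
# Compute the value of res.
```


count_items([8, 5, 14, 8])
= 1 + count_items([5, 14, 8])
= 1 + 1 + count_items([14, 8])
= 1 + 1 + 1 + count_items([8])
= 1 + 1 + 1 + 1 + count_items([])
= 1 + 1 + 1 + 1 + 0
= 4


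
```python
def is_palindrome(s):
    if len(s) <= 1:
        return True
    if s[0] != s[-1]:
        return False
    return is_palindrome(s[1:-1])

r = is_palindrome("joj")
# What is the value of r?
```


is_palindrome("joj")
"joj": s[0]='j' == s[-1]='j' -> is_palindrome("o")
"o": len <= 1 -> True
= True


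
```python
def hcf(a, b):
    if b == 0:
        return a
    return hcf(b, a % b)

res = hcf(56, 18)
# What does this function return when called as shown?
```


hcf(56, 18)
= hcf(18, 56 % 18) = hcf(18, 2)
= hcf(2, 18 % 2) = hcf(2, 0)
b == 0, return a = 2


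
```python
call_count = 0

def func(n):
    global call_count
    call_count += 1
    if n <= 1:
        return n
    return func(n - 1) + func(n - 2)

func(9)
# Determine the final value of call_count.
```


func(9) calls func(8) and func(7); each non-base call branches into two more.
Let C(k) = total number of calls made by func(k), including the call to func(k) itself.
Base cases: C(0) = 1, C(1) = 1
Recurrence: C(k) = 1 + C(k-1) + C(k-2)
  C(2) = 1 + C(1) + C(0) = 1 + 1 + 1 = 3
  C(3) = 1 + C(2) + C(1) = 1 + 3 + 1 = 5
  C(4) = 1 + C(3) + C(2) = 1 + 5 + 3 = 9
  C(5) = 1 + C(4) + C(3) = 1 + 9 + 5 = 15
  C(6) = 1 + C(5) + C(4) = 1 + 15 + 9 = 25
  C(7) = 1 + C(6) + C(5) = 1 + 25 + 15 = 41
  C(8) = 1 + C(7) + C(6) = 1 + 41 + 25 = 67
  C(9) = 1 + C(8) + C(7) = 1 + 67 + 41 = 109
Total calls = C(9) = 109


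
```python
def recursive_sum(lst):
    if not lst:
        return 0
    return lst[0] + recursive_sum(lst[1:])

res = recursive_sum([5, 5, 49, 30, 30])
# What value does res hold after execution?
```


recursive_sum([5, 5, 49, 30, 30])
= 5 + recursive_sum([5, 49, 30, 30])
= 5 + 5 + recursive_sum([49, 30, 30])
= 5 + 5 + 49 + recursive_sum([30, 30])
= 5 + 5 + 49 + 30 + recursive_sum([30])
= 5 + 5 + 49 + 30 + 30 + recursive_sum([])
= 5 + 5 + 49 + 30 + 30 + 0
= 119


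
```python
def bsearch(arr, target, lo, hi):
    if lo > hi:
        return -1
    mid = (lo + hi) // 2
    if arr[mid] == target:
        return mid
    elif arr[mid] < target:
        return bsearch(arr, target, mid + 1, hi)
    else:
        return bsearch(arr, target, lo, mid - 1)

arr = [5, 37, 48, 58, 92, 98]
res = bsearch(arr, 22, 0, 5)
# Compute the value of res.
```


bsearch(arr, 22, 0, 5)
lo=0, hi=5, mid=2, arr[mid]=48
48 > 22, search left half
lo=0, hi=1, mid=0, arr[mid]=5
5 < 22, search right half
lo=1, hi=1, mid=1, arr[mid]=37
37 > 22, search left half
lo > hi, target not found, return -1
= -1


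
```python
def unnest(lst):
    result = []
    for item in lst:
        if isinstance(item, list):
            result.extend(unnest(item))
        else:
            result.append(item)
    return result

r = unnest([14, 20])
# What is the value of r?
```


unnest([14, 20])
Processing each element:
  14 is not a list -> append 14
  20 is not a list -> append 20
= [14, 20]


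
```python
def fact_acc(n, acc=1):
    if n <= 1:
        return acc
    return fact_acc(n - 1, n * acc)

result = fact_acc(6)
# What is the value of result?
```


fact_acc(6, 1)
= fact_acc(5, 6 * 1) = fact_acc(5, 6)
= fact_acc(4, 5 * 6) = fact_acc(4, 30)
= fact_acc(3, 4 * 30) = fact_acc(3, 120)
= fact_acc(2, 3 * 120) = fact_acc(2, 360)
= fact_acc(1, 2 * 360) = fact_acc(1, 720)
n <= 1, return acc = 720


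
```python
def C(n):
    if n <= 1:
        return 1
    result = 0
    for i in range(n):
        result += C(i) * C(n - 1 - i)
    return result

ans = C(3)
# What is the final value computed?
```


C(3)
= sum of C(i) * C(3-1-i) for i in 0..2
First compute sub-values bottom-up:
  C(0) = 1, C(1) = 1
  C(2) = 1*1 + 1*1 = 2
Now C(3):
  C(0)*C(2) = 1*2 = 2
  C(1)*C(1) = 1*1 = 1
  C(2)*C(0) = 2*1 = 2
= 2 + 1 + 2
= 5


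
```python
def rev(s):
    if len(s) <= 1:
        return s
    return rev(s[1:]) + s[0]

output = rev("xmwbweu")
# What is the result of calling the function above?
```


rev("xmwbweu")
= rev("mwbweu") + "x"
= rev("wbweu") + "m" + "x"
= rev("bweu") + "w" + "m" + "x"
= rev("weu") + "b" + "w" + "m" + "x"
= rev("eu") + "w" + "b" + "w" + "m" + "x"
= rev("u") + "e" + "w" + "b" + "w" + "m" + "x"
= "u" + "e" + "w" + "b" + "w" + "m" + "x"
= "uewbwmx"


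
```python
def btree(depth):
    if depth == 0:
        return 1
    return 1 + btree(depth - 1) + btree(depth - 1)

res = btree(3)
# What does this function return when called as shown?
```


btree(3)
= 1 + btree(2) + btree(2)
= 1 + 2 * btree(2)
btree(k) = 2^(k+1) - 1
btree(0) = 1
btree(1) = 3
btree(2) = 7
btree(3) = 15
btree(3) = 2^4 - 1 = 15


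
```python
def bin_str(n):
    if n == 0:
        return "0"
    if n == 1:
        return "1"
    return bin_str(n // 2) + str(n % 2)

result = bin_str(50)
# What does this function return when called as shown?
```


bin_str(50)
= bin_str(25) + "0"
= bin_str(12) + "1" + "0"
= bin_str(6) + "0" + "1" + "0"
= bin_str(3) + "0" + "0" + "1" + "0"
= bin_str(1) + "1" + "0" + "0" + "1" + "0"
= "1" + "1" + "0" + "0" + "1" + "0"
= "110010"


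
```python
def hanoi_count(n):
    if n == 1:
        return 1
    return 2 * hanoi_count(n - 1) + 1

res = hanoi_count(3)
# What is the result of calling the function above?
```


hanoi_count(3)
= 2 * hanoi_count(2) + 1
= 2 * (2 * hanoi_count(1) + 1) + 1
Now compute bottom-up:
hanoi_count(1) = 1
hanoi_count(2) = 2 * 1 + 1 = 3
hanoi_count(3) = 2 * 3 + 1 = 7
= 7


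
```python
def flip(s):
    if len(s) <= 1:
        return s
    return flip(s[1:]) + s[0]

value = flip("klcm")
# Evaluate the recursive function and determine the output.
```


flip("klcm")
= flip("lcm") + "k"
= flip("cm") + "l" + "k"
= flip("m") + "c" + "l" + "k"
= "m" + "c" + "l" + "k"
= "mclk"


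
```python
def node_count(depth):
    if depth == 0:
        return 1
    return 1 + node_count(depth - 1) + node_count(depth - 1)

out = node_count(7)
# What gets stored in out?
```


node_count(7)
= 1 + node_count(6) + node_count(6)
= 1 + 2 * node_count(6)
node_count(k) = 2^(k+1) - 1
node_count(0) = 1
node_count(1) = 3
node_count(2) = 7
node_count(3) = 15
node_count(4) = 31
node_count(7) = 2^8 - 1 = 255


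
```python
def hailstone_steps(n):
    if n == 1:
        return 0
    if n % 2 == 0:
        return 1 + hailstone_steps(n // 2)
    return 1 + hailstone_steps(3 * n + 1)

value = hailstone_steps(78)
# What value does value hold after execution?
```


hailstone_steps(78)
78 is even -> hailstone_steps(39)
39 is odd -> 3*39+1 = 118 -> hailstone_steps(118)
118 is even -> hailstone_steps(59)
59 is odd -> 3*59+1 = 178 -> hailstone_steps(178)
178 is even -> hailstone_steps(89)
89 is odd -> 3*89+1 = 268 -> hailstone_steps(268)
268 is even -> hailstone_steps(134)
134 is even -> hailstone_steps(67)
67 is odd -> 3*67+1 = 202 -> hailstone_steps(202)
202 is even -> hailstone_steps(101)
101 is odd -> 3*101+1 = 304 -> hailstone_steps(304)
304 is even -> hailstone_steps(152)
152 is even -> hailstone_steps(76)
76 is even -> hailstone_steps(38)
38 is even -> hailstone_steps(19)
19 is odd -> 3*19+1 = 58 -> hailstone_steps(58)
58 is even -> hailstone_steps(29)
29 is odd -> 3*29+1 = 88 -> hailstone_steps(88)
88 is even -> hailstone_steps(44)
44 is even -> hailstone_steps(22)
22 is even -> hailstone_steps(11)
11 is odd -> 3*11+1 = 34 -> hailstone_steps(34)
34 is even -> hailstone_steps(17)
17 is odd -> 3*17+1 = 52 -> hailstone_steps(52)
52 is even -> hailstone_steps(26)
26 is even -> hailstone_steps(13)
13 is odd -> 3*13+1 = 40 -> hailstone_steps(40)
40 is even -> hailstone_steps(20)
20 is even -> hailstone_steps(10)
10 is even -> hailstone_steps(5)
5 is odd -> 3*5+1 = 16 -> hailstone_steps(16)
16 is even -> hailstone_steps(8)
8 is even -> hailstone_steps(4)
4 is even -> hailstone_steps(2)
2 is even -> hailstone_steps(1)
Reached 1 after 35 steps
= 35


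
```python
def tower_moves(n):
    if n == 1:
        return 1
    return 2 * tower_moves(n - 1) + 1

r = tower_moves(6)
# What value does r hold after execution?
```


tower_moves(6)
= 2 * tower_moves(5) + 1
= 2 * (2 * tower_moves(4) + 1) + 1
= 2 * (2 * (2 * tower_moves(3) + 1) + 1) + 1
= 2 * (2 * (2 * (2 * tower_moves(2) + 1) + 1) + 1) + 1
= 2 * (2 * (2 * (2 * (2 * tower_moves(1) + 1) + 1) + 1) + 1) + 1
Now compute bottom-up:
tower_moves(1) = 1
tower_moves(2) = 2 * 1 + 1 = 3
tower_moves(3) = 2 * 3 + 1 = 7
tower_moves(4) = 2 * 7 + 1 = 15
tower_moves(5) = 2 * 15 + 1 = 31
tower_moves(6) = 2 * 31 + 1 = 63
= 63


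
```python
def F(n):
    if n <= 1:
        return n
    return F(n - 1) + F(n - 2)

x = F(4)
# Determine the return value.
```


F(4)
= F(3) + F(2)
= (F(2) + F(1)) + F(2)
Computing bottom-up: F(0)=0, F(1)=1, F(2)=1, F(3)=2, F(4)=3
= 3


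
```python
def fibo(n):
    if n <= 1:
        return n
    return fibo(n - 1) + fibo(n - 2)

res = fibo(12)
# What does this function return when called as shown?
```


fibo(12)
= fibo(11) + fibo(10)
= (fibo(10) + fibo(9)) + fibo(10)
Computing bottom-up: fibo(0)=0, fibo(1)=1, fibo(2)=1, fibo(3)=2, fibo(4)=3, fibo(5)=5, fibo(6)=8, fibo(7)=13, fibo(8)=21, fibo(9)=34, fibo(10)=55, fibo(11)=89, fibo(12)=144
= 144


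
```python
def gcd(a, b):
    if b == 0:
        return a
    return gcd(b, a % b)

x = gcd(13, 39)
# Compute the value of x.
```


gcd(13, 39)
= gcd(39, 13 % 39) = gcd(39, 13)
= gcd(13, 39 % 13) = gcd(13, 0)
b == 0, return a = 13


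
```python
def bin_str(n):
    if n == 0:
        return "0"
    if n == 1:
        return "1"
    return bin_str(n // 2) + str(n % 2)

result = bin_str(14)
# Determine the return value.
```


bin_str(14)
= bin_str(7) + "0"
= bin_str(3) + "1" + "0"
= bin_str(1) + "1" + "1" + "0"
= "1" + "1" + "1" + "0"
= "1110"


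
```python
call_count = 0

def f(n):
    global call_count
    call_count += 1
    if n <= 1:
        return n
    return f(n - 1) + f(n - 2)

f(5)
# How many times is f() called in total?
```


f(5) calls f(4) and f(3); each non-base call branches into two more.
Let C(k) = total number of calls made by f(k), including the call to f(k) itself.
Base cases: C(0) = 1, C(1) = 1
Recurrence: C(k) = 1 + C(k-1) + C(k-2)
  C(2) = 1 + C(1) + C(0) = 1 + 1 + 1 = 3
  C(3) = 1 + C(2) + C(1) = 1 + 3 + 1 = 5
  C(4) = 1 + C(3) + C(2) = 1 + 5 + 3 = 9
  C(5) = 1 + C(4) + C(3) = 1 + 9 + 5 = 15
Total calls = C(5) = 15


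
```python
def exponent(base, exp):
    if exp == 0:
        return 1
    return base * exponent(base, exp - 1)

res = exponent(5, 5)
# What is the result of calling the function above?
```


exponent(5, 5)
= 5 * exponent(5, 4)
= 5 * 5 * exponent(5, 3)
= 5 * 5 * 5 * exponent(5, 2)
= 5 * 5 * 5 * 5 * exponent(5, 1)
= 5 * 5 * 5 * 5 * 5 * exponent(5, 0)
= 5 * 5 * 5 * 5 * 5 * 1
= 3125


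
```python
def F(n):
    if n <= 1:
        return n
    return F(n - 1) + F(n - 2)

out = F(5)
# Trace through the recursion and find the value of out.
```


F(5)
= F(4) + F(3)
= (F(3) + F(2)) + F(3)
Computing bottom-up: F(0)=0, F(1)=1, F(2)=1, F(3)=2, F(4)=3, F(5)=5
= 5


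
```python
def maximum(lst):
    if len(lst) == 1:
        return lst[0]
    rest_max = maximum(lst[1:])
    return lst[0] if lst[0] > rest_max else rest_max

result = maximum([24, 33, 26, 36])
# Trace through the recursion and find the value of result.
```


maximum([24, 33, 26, 36])
= compare 24 with maximum([33, 26, 36])
= compare 33 with maximum([26, 36])
= compare 26 with maximum([36])
Base: maximum([36]) = 36
compare 26 with 36: max = 36
compare 33 with 36: max = 36
compare 24 with 36: max = 36
= 36


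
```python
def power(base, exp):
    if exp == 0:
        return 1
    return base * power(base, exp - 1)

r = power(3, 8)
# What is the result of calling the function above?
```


power(3, 8)
= 3 * power(3, 7)
= 3 * 3 * power(3, 6)
= 3 * 3 * 3 * power(3, 5)
= 3 * 3 * 3 * 3 * power(3, 4)
= 3 * 3 * 3 * 3 * 3 * power(3, 3)
= 3 * 3 * 3 * 3 * 3 * 3 * power(3, 2)
= 3 * 3 * 3 * 3 * 3 * 3 * 3 * power(3, 1)
= 3 * 3 * 3 * 3 * 3 * 3 * 3 * 3 * power(3, 0)
= 3 * 3 * 3 * 3 * 3 * 3 * 3 * 3 * 1
= 6561


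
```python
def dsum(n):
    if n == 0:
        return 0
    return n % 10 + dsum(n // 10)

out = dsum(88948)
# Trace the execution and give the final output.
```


dsum(88948)
= 8 + dsum(8894)
= 8 + 4 + dsum(889)
= 8 + 4 + 9 + dsum(88)
= 8 + 4 + 9 + 8 + dsum(8)
= 8 + 4 + 9 + 8 + 8 + dsum(0)
= 8 + 4 + 9 + 8 + 8 + 0
= 37


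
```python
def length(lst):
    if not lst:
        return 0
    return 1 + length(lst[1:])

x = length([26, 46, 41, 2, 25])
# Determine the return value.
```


length([26, 46, 41, 2, 25])
= 1 + length([46, 41, 2, 25])
= 1 + 1 + length([41, 2, 25])
= 1 + 1 + 1 + length([2, 25])
= 1 + 1 + 1 + 1 + length([25])
= 1 + 1 + 1 + 1 + 1 + length([])
= 1 + 1 + 1 + 1 + 1 + 0
= 5


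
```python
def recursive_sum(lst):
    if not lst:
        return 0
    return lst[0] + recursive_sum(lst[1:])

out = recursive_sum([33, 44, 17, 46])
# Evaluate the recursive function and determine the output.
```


recursive_sum([33, 44, 17, 46])
= 33 + recursive_sum([44, 17, 46])
= 33 + 44 + recursive_sum([17, 46])
= 33 + 44 + 17 + recursive_sum([46])
= 33 + 44 + 17 + 46 + recursive_sum([])
= 33 + 44 + 17 + 46 + 0
= 140


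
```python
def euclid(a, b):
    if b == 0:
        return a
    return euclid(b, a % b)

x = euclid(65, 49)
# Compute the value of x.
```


euclid(65, 49)
= euclid(49, 65 % 49) = euclid(49, 16)
= euclid(16, 49 % 16) = euclid(16, 1)
= euclid(1, 16 % 1) = euclid(1, 0)
b == 0, return a = 1


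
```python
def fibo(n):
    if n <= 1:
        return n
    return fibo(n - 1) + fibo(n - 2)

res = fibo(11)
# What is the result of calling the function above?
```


fibo(11)
= fibo(10) + fibo(9)
= (fibo(9) + fibo(8)) + fibo(9)
Computing bottom-up: fibo(0)=0, fibo(1)=1, fibo(2)=1, fibo(3)=2, fibo(4)=3, fibo(5)=5, fibo(6)=8, fibo(7)=13, fibo(8)=21, fibo(9)=34, fibo(10)=55, fibo(11)=89
= 89


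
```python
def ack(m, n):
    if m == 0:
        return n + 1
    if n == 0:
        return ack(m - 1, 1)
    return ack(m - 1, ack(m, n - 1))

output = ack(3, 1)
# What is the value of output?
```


ack(3, 1)
= ack(2, ack(3, 0))
First compute ack(3, 0) = 5
= ack(2, 5)
= 13


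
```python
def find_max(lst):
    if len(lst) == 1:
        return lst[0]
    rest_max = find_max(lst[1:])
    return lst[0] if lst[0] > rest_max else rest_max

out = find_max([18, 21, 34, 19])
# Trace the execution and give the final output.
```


find_max([18, 21, 34, 19])
= compare 18 with find_max([21, 34, 19])
= compare 21 with find_max([34, 19])
= compare 34 with find_max([19])
Base: find_max([19]) = 19
compare 34 with 19: max = 34
compare 21 with 34: max = 34
compare 18 with 34: max = 34
= 34


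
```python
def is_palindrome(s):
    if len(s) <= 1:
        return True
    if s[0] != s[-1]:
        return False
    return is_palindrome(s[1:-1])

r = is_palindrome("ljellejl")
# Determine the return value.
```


is_palindrome("ljellejl")
"ljellejl": s[0]='l' == s[-1]='l' -> is_palindrome("jellej")
"jellej": s[0]='j' == s[-1]='j' -> is_palindrome("elle")
"elle": s[0]='e' == s[-1]='e' -> is_palindrome("ll")
"ll": s[0]='l' == s[-1]='l' -> is_palindrome("")
"": len <= 1 -> True
= True


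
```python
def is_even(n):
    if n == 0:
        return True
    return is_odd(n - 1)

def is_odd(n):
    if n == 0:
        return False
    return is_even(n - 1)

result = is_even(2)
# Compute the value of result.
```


is_even(2)
= is_odd(1)
= is_even(0)
n == 0: return True
= True


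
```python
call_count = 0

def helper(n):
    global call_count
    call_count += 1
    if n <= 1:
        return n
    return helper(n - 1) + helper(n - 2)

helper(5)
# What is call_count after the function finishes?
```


helper(5) calls helper(4) and helper(3); each non-base call branches into two more.
Let C(k) = total number of calls made by helper(k), including the call to helper(k) itself.
Base cases: C(0) = 1, C(1) = 1
Recurrence: C(k) = 1 + C(k-1) + C(k-2)
  C(2) = 1 + C(1) + C(0) = 1 + 1 + 1 = 3
  C(3) = 1 + C(2) + C(1) = 1 + 3 + 1 = 5
  C(4) = 1 + C(3) + C(2) = 1 + 5 + 3 = 9
  C(5) = 1 + C(4) + C(3) = 1 + 9 + 5 = 15
Total calls = C(5) = 15


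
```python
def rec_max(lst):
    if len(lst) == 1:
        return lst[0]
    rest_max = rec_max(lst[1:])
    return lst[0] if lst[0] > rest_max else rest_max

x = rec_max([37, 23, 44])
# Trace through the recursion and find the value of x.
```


rec_max([37, 23, 44])
= compare 37 with rec_max([23, 44])
= compare 23 with rec_max([44])
Base: rec_max([44]) = 44
compare 23 with 44: max = 44
compare 37 with 44: max = 44
= 44


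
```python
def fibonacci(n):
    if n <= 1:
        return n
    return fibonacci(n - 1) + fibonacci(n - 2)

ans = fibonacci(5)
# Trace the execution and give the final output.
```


fibonacci(5)
= fibonacci(4) + fibonacci(3)
= (fibonacci(3) + fibonacci(2)) + fibonacci(3)
Computing bottom-up: fibonacci(0)=0, fibonacci(1)=1, fibonacci(2)=1, fibonacci(3)=2, fibonacci(4)=3, fibonacci(5)=5
= 5


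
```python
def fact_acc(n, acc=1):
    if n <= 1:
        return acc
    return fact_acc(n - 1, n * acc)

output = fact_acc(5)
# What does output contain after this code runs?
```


fact_acc(5, 1)
= fact_acc(4, 5 * 1) = fact_acc(4, 5)
= fact_acc(3, 4 * 5) = fact_acc(3, 20)
= fact_acc(2, 3 * 20) = fact_acc(2, 60)
= fact_acc(1, 2 * 60) = fact_acc(1, 120)
n <= 1, return acc = 120


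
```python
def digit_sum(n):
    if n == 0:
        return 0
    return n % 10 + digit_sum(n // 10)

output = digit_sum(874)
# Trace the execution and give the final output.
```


digit_sum(874)
= 4 + digit_sum(87)
= 4 + 7 + digit_sum(8)
= 4 + 7 + 8 + digit_sum(0)
= 4 + 7 + 8 + 0
= 19


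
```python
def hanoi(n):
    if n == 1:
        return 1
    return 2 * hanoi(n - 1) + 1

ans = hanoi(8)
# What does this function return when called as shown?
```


hanoi(8)
= 2 * hanoi(7) + 1
= 2 * (2 * hanoi(6) + 1) + 1
= 2 * (2 * (2 * hanoi(5) + 1) + 1) + 1
= 2 * (2 * (2 * (2 * hanoi(4) + 1) + 1) + 1) + 1
= 2 * (2 * (2 * (2 * (2 * hanoi(3) + 1) + 1) + 1) + 1) + 1
= 2 * (2 * (2 * (2 * (2 * (2 * hanoi(2) + 1) + 1) + 1) + 1) + 1) + 1
= 2 * (2 * (2 * (2 * (2 * (2 * (2 * hanoi(1) + 1) + 1) + 1) + 1) + 1) + 1) + 1
Now compute bottom-up:
hanoi(1) = 1
hanoi(2) = 2 * 1 + 1 = 3
hanoi(3) = 2 * 3 + 1 = 7
hanoi(4) = 2 * 7 + 1 = 15
hanoi(5) = 2 * 15 + 1 = 31
hanoi(6) = 2 * 31 + 1 = 63
hanoi(7) = 2 * 63 + 1 = 127
hanoi(8) = 2 * 127 + 1 = 255
= 255


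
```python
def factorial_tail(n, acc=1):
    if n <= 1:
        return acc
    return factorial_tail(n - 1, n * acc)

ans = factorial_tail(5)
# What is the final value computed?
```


factorial_tail(5, 1)
= factorial_tail(4, 5 * 1) = factorial_tail(4, 5)
= factorial_tail(3, 4 * 5) = factorial_tail(3, 20)
= factorial_tail(2, 3 * 20) = factorial_tail(2, 60)
= factorial_tail(1, 2 * 60) = factorial_tail(1, 120)
n <= 1, return acc = 120


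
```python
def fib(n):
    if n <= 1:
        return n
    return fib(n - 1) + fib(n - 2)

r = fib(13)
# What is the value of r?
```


fib(13)
= fib(12) + fib(11)
= (fib(11) + fib(10)) + fib(11)
Computing bottom-up: fib(0)=0, fib(1)=1, fib(2)=1, fib(3)=2, fib(4)=3, fib(5)=5, fib(6)=8, fib(7)=13, fib(8)=21, fib(9)=34, fib(10)=55, fib(11)=89, fib(12)=144, fib(13)=233
= 233


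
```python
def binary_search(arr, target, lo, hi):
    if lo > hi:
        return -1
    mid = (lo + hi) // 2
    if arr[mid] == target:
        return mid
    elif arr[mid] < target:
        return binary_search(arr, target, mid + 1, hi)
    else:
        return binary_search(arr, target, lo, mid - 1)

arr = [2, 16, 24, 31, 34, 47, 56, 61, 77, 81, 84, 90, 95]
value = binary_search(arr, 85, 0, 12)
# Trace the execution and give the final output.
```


binary_search(arr, 85, 0, 12)
lo=0, hi=12, mid=6, arr[mid]=56
56 < 85, search right half
lo=7, hi=12, mid=9, arr[mid]=81
81 < 85, search right half
lo=10, hi=12, mid=11, arr[mid]=90
90 > 85, search left half
lo=10, hi=10, mid=10, arr[mid]=84
84 < 85, search right half
lo > hi, target not found, return -1
= -1


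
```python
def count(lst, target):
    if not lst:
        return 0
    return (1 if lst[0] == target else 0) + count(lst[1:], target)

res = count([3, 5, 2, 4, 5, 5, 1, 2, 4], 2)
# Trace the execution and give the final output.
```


count([3, 5, 2, 4, 5, 5, 1, 2, 4], 2)
lst[0]=3 != 2: 0 + count([5, 2, 4, 5, 5, 1, 2, 4], 2)
lst[0]=5 != 2: 0 + count([2, 4, 5, 5, 1, 2, 4], 2)
lst[0]=2 == 2: 1 + count([4, 5, 5, 1, 2, 4], 2)
lst[0]=4 != 2: 0 + count([5, 5, 1, 2, 4], 2)
lst[0]=5 != 2: 0 + count([5, 1, 2, 4], 2)
lst[0]=5 != 2: 0 + count([1, 2, 4], 2)
lst[0]=1 != 2: 0 + count([2, 4], 2)
lst[0]=2 == 2: 1 + count([4], 2)
lst[0]=4 != 2: 0 + count([], 2)
= 2


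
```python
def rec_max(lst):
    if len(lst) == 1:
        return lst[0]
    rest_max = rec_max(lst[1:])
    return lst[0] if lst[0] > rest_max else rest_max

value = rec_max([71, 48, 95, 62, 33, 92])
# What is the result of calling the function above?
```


rec_max([71, 48, 95, 62, 33, 92])
= compare 71 with rec_max([48, 95, 62, 33, 92])
= compare 48 with rec_max([95, 62, 33, 92])
= compare 95 with rec_max([62, 33, 92])
= compare 62 with rec_max([33, 92])
= compare 33 with rec_max([92])
Base: rec_max([92]) = 92
compare 33 with 92: max = 92
compare 62 with 92: max = 92
compare 95 with 92: max = 95
compare 48 with 95: max = 95
compare 71 with 95: max = 95
= 95
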